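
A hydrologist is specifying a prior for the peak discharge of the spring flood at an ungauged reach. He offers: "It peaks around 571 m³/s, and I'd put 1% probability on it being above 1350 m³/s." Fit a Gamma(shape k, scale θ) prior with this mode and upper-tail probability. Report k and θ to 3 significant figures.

Gamma(k,θ) with k>1 has mode (k−1)θ, so θ = 571/(k−1).
Need P(X < 1350) = 0.99 with θ tied to k this way. Start at k = 2, θ = 571: P(X<1350) ≈ 0.684.
Too low — raise k to concentrate. Iterating converges to k ≈ 7.42.
Then θ = 571/(7.42−1) ≈ 89.

k ≈ 7.42, θ ≈ 89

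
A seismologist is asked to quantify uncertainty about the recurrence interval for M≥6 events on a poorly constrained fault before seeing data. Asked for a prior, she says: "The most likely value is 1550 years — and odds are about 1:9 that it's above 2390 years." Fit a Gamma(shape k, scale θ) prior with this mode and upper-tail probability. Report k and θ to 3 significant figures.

Gamma(k,θ) with k>1 has mode (k−1)θ, so θ = 1550/(k−1).
Need P(X < 2390) = 0.9 with θ tied to k this way. Start at k = 2, θ = 1550: P(X<2390) ≈ 0.456.
Too low — raise k to concentrate. Iterating converges to k ≈ 11.
Then θ = 1550/(11−1) ≈ 156.

k ≈ 11, θ ≈ 156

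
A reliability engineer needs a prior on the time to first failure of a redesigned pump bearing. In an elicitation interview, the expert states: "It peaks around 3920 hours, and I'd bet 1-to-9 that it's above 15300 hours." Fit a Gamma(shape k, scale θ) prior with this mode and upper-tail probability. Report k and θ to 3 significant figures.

k ≈ 1.99, θ ≈ 3940

Gamma(k,θ) with k>1 has mode (k−1)θ, so θ = 3920/(k−1).
Need P(X < 15300) = 0.9 with θ tied to k this way. Start at k = 2, θ = 3920: P(X<15300) ≈ 0.901.
Too high — lower k to spread out. Iterating converges to k ≈ 1.99.
Then θ = 3920/(1.99−1) ≈ 3940.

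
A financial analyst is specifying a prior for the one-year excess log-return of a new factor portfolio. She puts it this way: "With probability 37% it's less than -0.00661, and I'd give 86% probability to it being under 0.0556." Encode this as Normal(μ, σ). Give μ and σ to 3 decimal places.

The p-quantile of Normal(μ,σ) is μ + z_p·σ, with z_{0.37} = -0.3319 and z_{0.86} = 1.08.
Eliminate σ: μ = (z₂·x₁ − z₁·x₂)/(z₂ − z₁) = (1.08·-0.00661 − (-0.3319)·0.0556)/1.412 = 0.008.
Then σ = (x₂ − x₁)/(z₂ − z₁) = (0.0556 − -0.00661)/1.412 = 0.044.

μ = 0.008, σ = 0.044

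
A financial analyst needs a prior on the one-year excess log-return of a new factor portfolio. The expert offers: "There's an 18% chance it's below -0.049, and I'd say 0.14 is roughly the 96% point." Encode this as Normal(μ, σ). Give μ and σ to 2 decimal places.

The p-quantile of Normal(μ,σ) is μ + z_p·σ, with z_{0.18} = -0.9154 and z_{0.96} = 1.751.
Eliminate σ: μ = (z₂·x₁ − z₁·x₂)/(z₂ − z₁) = (1.751·-0.049 − (-0.9154)·0.14)/2.666 = 0.02.
Then σ = (x₂ − x₁)/(z₂ − z₁) = (0.14 − -0.049)/2.666 = 0.07.

μ = 0.02, σ = 0.07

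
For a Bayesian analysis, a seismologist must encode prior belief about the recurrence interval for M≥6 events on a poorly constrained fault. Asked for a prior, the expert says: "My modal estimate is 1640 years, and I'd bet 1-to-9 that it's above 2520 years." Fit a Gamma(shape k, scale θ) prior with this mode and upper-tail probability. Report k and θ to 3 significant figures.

Gamma(k,θ) with k>1 has mode (k−1)θ, so θ = 1640/(k−1).
Need P(X < 2520) = 0.9 with θ tied to k this way. Start at k = 2, θ = 1640: P(X<2520) ≈ 0.454.
Too low — raise k to concentrate. Iterating converges to k ≈ 11.1.
Then θ = 1640/(11.1−1) ≈ 162.

k ≈ 11.1, θ ≈ 162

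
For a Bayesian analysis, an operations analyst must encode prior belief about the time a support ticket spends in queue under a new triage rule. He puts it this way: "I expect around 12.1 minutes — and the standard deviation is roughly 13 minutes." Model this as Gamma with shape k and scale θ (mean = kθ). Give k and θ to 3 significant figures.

For Gamma(k, scale θ): mean = kθ, variance = kθ², so CV = 1/√k.
CV = SD/mean = 13/12.1 = 1.074, hence k = 1/CV² = 0.866.
Then θ = mean/k = 12.1/0.866 = 14.

k ≈ 0.866, θ ≈ 14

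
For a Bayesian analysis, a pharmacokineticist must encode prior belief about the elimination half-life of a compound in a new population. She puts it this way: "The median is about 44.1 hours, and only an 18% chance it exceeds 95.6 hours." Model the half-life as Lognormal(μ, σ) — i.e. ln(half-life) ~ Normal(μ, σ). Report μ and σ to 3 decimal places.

If T ~ Lognormal(μ,σ) then ln T ~ Normal(μ,σ), so the p-quantile of ln T is μ + z_p·σ.
ln(44.1) = 3.786 and ln(95.6) = 4.56; z_{0.5} = 0, z_{0.82} = 0.9154.
σ = (4.56 − 3.786)/(0.9154 − (0)) = 0.845.
μ = 3.786 − (0)·0.845 = 3.786.

μ ≈ 3.786, σ ≈ 0.845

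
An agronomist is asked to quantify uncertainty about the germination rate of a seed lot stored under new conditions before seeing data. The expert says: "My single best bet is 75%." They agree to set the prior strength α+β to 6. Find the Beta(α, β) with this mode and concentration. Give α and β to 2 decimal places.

α = 4.00, β = 2.00

For α,β > 1 the Beta mode is (α−1)/(α+β−2). With α+β = 6, the mode is (α−1)/4.
Set (α−1)/4 = 0.75 → α = 1 + 0.75·4 = 4.00.
β = 6 − α = 2.00.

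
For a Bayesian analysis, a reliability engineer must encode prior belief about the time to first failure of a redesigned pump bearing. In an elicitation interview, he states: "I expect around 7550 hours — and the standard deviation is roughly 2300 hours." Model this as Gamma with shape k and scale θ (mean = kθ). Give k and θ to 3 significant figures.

k ≈ 10.8, θ ≈ 701

For Gamma(k, scale θ): mean = kθ, variance = kθ², so CV = 1/√k.
CV = SD/mean = 2300/7550 = 0.3046, hence k = 1/CV² = 10.8.
Then θ = mean/k = 7550/10.8 = 701.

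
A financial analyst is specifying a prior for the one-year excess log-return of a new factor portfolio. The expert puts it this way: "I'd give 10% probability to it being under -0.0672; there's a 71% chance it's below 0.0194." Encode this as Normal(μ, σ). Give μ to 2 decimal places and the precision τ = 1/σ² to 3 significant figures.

μ = -0.01, τ = 449

For Normal(μ,σ), the p-quantile is μ + z_p·σ. Here z_{0.1} = -1.282, z_{0.71} = 0.5534.
So -0.0672 = μ − 1.282σ and 0.0194 = μ + 0.5534σ.
Subtracting: σ = (0.0194 − -0.0672)/(0.5534 − (-1.282)) = 0.05.
Then μ = -0.0672 − (-1.282)·0.05 = -0.01.
Precision τ = 1/σ² = 1/0.0472² = 449.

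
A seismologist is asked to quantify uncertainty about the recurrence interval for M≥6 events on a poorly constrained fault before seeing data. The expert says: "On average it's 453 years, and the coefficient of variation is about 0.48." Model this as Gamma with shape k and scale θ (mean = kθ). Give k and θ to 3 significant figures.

For Gamma(k, scale θ): mean = kθ, variance = kθ², so CV = 1/√k.
CV = 0.48, hence k = 1/CV² = 4.34.
Then θ = mean/k = 453/4.34 = 104.

k ≈ 4.34, θ ≈ 104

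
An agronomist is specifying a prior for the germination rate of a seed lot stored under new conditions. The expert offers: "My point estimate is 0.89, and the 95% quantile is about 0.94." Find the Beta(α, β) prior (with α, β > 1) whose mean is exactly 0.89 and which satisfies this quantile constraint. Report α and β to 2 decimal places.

With mean 0.89 fixed, write α = 0.89s, β = 0.11s where s = α+β.
Need P(θ < 0.94) = 0.95 under Beta(0.89s, 0.11s). Normal approximation: (q−m)/√(m(1−m)/s) ≈ z_{0.95} = 1.64, so s ≈ 0.89·0.11·(1.64)²/(0.94−0.89)² = 105.9.
At s = 105.9: P(θ<0.94) ≈ 0.969. Adjusting to match 0.95 gives s ≈ 84.35.
So α = 0.89·84.35 ≈ 75.07, β = 0.11·84.35 ≈ 9.28.

α ≈ 75.07, β ≈ 9.28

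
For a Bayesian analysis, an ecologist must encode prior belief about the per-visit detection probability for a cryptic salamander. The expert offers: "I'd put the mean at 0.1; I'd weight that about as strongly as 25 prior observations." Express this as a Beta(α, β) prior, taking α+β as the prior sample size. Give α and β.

Under the effective-sample-size interpretation, Beta(α, β) has prior mean α/(α+β) and prior sample size α+β.
So α+β = 25 and α/(α+β) = 0.1, giving α = 0.1·25 = 2.5 and β = 25 − 2.5 = 22.5.

α = 2.5, β = 22.5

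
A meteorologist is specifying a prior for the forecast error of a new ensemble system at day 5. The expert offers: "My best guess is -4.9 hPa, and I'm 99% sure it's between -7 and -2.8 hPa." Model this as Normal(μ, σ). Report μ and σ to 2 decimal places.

A symmetric 99% interval runs μ ± z·σ with z = 2.576.
Half-width = 2.1, so σ = 2.1/2.576 = 0.82.
μ is the stated best guess, -4.90.

μ = -4.90, σ = 0.82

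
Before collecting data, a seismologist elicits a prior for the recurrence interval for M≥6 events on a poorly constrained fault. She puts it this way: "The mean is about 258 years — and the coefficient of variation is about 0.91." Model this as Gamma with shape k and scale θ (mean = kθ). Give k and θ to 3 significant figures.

For Gamma(k, scale θ): mean = kθ, variance = kθ², so CV = 1/√k.
CV = 0.91, hence k = 1/CV² = 1.21.
Then θ = mean/k = 258/1.21 = 214.

k ≈ 1.21, θ ≈ 214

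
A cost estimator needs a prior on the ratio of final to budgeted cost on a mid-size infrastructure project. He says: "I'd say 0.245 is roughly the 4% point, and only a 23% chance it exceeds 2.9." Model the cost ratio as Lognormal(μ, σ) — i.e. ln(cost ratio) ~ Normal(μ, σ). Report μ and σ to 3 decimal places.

μ ≈ 0.331, σ ≈ 0.993

If T ~ Lognormal(μ,σ) then ln T ~ Normal(μ,σ), so the p-quantile of ln T is μ + z_p·σ.
ln(0.245) = -1.406 and ln(2.9) = 1.065; z_{0.04} = -1.751, z_{0.77} = 0.7388.
σ = (1.065 − -1.406)/(0.7388 − (-1.751)) = 0.993.
μ = -1.406 − (-1.751)·0.993 = 0.331.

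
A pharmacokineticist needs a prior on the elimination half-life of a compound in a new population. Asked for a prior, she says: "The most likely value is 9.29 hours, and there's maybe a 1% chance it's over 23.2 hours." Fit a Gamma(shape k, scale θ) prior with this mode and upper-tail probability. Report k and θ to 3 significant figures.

Gamma(k,θ) with k>1 has mode (k−1)θ, so θ = 9.29/(k−1).
Need P(X < 23.2) = 0.99 with θ tied to k this way. Start at k = 2, θ = 9.29: P(X<23.2) ≈ 0.712.
Too low — raise k to concentrate. Iterating converges to k ≈ 6.6.
Then θ = 9.29/(6.6−1) ≈ 1.66.

k ≈ 6.6, θ ≈ 1.66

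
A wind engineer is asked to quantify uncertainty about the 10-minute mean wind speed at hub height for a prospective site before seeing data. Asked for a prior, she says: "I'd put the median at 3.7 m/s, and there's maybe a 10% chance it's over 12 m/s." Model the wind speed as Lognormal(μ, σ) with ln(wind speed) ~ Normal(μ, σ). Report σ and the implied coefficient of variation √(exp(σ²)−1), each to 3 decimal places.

If T ~ Lognormal(μ,σ) then ln T ~ Normal(μ,σ), so the p-quantile of ln T is μ + z_p·σ.
ln(3.7) = 1.308 and ln(12) = 2.485; z_{0.5} = 0, z_{0.9} = 1.282.
σ = (2.485 − 1.308)/(1.282 − (0)) = 0.918.
μ = 1.308 − (0)·0.918 = 1.308.
CV = √(exp(σ²)−1) = √(exp(0.8429)−1) = 1.150.

σ ≈ 0.918, CV ≈ 1.150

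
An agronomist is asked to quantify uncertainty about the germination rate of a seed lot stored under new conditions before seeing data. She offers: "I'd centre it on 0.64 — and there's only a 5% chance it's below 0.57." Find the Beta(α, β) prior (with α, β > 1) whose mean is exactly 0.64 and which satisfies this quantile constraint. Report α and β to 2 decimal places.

With mean 0.64 fixed, write α = 0.64s, β = 0.36s where s = α+β.
Need P(θ < 0.57) = 0.05 under Beta(0.64s, 0.36s). Normal approximation: (q−m)/√(m(1−m)/s) ≈ z_{0.05} = -1.64, so s ≈ 0.64·0.36·(-1.64)²/(0.57−0.64)² = 127.2.
At s = 127.2: P(θ<0.57) ≈ 0.052. Adjusting to match 0.05 gives s ≈ 130.83.
So α = 0.64·130.83 ≈ 83.73, β = 0.36·130.83 ≈ 47.10.

α ≈ 83.73, β ≈ 47.10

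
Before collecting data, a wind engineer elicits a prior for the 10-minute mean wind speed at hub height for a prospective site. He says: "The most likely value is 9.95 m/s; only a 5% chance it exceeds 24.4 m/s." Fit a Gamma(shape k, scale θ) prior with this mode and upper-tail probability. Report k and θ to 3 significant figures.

Gamma(k,θ) with k>1 has mode (k−1)θ, so θ = 9.95/(k−1).
Need P(X < 24.4) = 0.95 with θ tied to k this way. Start at k = 2, θ = 9.95: P(X<24.4) ≈ 0.703.
Too low — raise k to concentrate. Iterating converges to k ≈ 4.38.
Then θ = 9.95/(4.38−1) ≈ 2.94.

k ≈ 4.38, θ ≈ 2.94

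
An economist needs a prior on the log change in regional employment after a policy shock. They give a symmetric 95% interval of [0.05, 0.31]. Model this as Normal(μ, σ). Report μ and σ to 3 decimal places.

A symmetric 95% interval runs μ ± z·σ with z = 1.96.
Half-width = 0.13, so σ = 0.13/1.96 = 0.066.
μ is the interval midpoint, 0.180.

μ = 0.180, σ = 0.066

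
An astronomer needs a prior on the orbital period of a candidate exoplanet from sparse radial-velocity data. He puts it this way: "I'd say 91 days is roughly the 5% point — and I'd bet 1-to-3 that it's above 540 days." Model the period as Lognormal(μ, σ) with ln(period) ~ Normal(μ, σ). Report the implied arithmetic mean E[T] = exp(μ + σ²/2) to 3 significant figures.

E[T] ≈ 432 days

If T ~ Lognormal(μ,σ) then ln T ~ Normal(μ,σ), so the p-quantile of ln T is μ + z_p·σ.
ln(91) = 4.511 and ln(540) = 6.292; z_{0.05} = -1.645, z_{0.75} = 0.6745.
σ = (6.292 − 4.511)/(0.6745 − (-1.645)) = 0.768.
μ = 4.511 − (-1.645)·0.768 = 5.774.
E[T] = exp(μ + σ²/2) = exp(5.774 + 0.2947) = 432 days.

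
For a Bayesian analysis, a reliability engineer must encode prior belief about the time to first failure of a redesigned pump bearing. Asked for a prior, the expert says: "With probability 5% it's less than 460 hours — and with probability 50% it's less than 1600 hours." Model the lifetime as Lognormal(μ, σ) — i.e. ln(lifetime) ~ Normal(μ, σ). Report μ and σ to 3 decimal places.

If T ~ Lognormal(μ,σ) then ln T ~ Normal(μ,σ), so the p-quantile of ln T is μ + z_p·σ.
ln(460) = 6.131 and ln(1600) = 7.378; z_{0.05} = -1.645, z_{0.5} = 0.
σ = (7.378 − 6.131)/(0 − (-1.645)) = 0.758.
μ = 6.131 − (-1.645)·0.758 = 7.378.

μ ≈ 7.378, σ ≈ 0.758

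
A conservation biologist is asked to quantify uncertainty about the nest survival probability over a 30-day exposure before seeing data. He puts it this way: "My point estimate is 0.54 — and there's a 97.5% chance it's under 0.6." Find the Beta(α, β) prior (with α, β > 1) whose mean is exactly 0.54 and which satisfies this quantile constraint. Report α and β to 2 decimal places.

With mean 0.54 fixed, write α = 0.54s, β = 0.46s where s = α+β.
Need P(θ < 0.6) = 0.975 under Beta(0.54s, 0.46s). Normal approximation: (q−m)/√(m(1−m)/s) ≈ z_{0.975} = 1.96, so s ≈ 0.54·0.46·(1.96)²/(0.6−0.54)² = 265.1.
At s = 265.1: P(θ<0.6) ≈ 0.976. Adjusting to match 0.975 gives s ≈ 261.08.
So α = 0.54·261.08 ≈ 140.99, β = 0.46·261.08 ≈ 120.10.

α ≈ 140.99, β ≈ 120.10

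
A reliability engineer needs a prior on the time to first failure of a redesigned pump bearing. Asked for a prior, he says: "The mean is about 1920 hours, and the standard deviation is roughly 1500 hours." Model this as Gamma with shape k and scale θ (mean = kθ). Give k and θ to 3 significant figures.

For Gamma(k, scale θ): mean = kθ, variance = kθ², so CV = 1/√k.
CV = SD/mean = 1500/1920 = 0.7812, hence k = 1/CV² = 1.64.
Then θ = mean/k = 1920/1.64 = 1170.

k ≈ 1.64, θ ≈ 1170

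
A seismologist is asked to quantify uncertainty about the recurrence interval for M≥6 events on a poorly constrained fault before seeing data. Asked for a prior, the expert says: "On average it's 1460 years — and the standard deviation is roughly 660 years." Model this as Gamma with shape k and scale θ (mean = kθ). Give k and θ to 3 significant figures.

k ≈ 4.89, θ ≈ 298

For Gamma(k, scale θ): mean = kθ, variance = kθ², so CV = 1/√k.
CV = SD/mean = 660/1460 = 0.4521, hence k = 1/CV² = 4.89.
Then θ = mean/k = 1460/4.89 = 298.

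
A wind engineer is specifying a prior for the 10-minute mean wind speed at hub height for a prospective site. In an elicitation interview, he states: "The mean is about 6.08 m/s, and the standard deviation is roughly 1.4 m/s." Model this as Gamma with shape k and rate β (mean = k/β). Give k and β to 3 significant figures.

k ≈ 18.9, β ≈ 3.1

For Gamma(k, rate β): mean = k/β, variance = k/β², so CV = 1/√k.
CV = SD/mean = 1.4/6.08 = 0.2303, hence k = 1/CV² = 18.9.
Then β = k/mean = 18.9/6.08 = 3.1.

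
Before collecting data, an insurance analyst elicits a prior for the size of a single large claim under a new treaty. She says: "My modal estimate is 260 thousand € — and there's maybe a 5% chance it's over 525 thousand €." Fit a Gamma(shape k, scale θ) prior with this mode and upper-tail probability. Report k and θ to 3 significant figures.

k ≈ 6.61, θ ≈ 46.4

Gamma(k,θ) with k>1 has mode (k−1)θ, so θ = 260/(k−1).
Need P(X < 525) = 0.95 with θ tied to k this way. Start at k = 2, θ = 260: P(X<525) ≈ 0.599.
Too low — raise k to concentrate. Iterating converges to k ≈ 6.61.
Then θ = 260/(6.61−1) ≈ 46.4.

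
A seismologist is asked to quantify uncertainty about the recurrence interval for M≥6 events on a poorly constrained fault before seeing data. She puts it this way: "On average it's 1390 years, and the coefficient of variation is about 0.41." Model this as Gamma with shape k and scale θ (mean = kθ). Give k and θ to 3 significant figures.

k ≈ 5.95, θ ≈ 234

For Gamma(k, scale θ): mean = kθ, variance = kθ², so CV = 1/√k.
CV = 0.41, hence k = 1/CV² = 5.95.
Then θ = mean/k = 1390/5.95 = 234.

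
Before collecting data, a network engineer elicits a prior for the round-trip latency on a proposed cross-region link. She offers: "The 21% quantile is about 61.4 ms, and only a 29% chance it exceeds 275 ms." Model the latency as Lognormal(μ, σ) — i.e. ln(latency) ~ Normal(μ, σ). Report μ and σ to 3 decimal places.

μ ≈ 5.007, σ ≈ 1.103

If T ~ Lognormal(μ,σ) then ln T ~ Normal(μ,σ), so the p-quantile of ln T is μ + z_p·σ.
ln(61.4) = 4.117 and ln(275) = 5.617; z_{0.21} = -0.8064, z_{0.71} = 0.5534.
σ = (5.617 − 4.117)/(0.5534 − (-0.8064)) = 1.103.
μ = 4.117 − (-0.8064)·1.103 = 5.007.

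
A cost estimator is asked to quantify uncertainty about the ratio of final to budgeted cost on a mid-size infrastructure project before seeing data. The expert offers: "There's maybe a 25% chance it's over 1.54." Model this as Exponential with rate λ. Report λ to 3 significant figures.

λ ≈ 0.9

P(T > 1.54) = e^(−λ·1.54) = 0.25, so λ = −ln(0.25)/1.54 = 0.9.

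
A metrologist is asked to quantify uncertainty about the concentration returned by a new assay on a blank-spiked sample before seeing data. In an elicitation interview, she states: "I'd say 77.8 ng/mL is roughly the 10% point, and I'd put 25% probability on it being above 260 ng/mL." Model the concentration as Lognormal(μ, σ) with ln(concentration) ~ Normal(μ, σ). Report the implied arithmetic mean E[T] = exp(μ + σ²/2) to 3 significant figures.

E[T] ≈ 207 ng/mL

If T ~ Lognormal(μ,σ) then ln T ~ Normal(μ,σ), so the p-quantile of ln T is μ + z_p·σ.
ln(77.8) = 4.354 and ln(260) = 5.561; z_{0.1} = -1.282, z_{0.75} = 0.6745.
σ = (5.561 − 4.354)/(0.6745 − (-1.282)) = 0.617.
μ = 4.354 − (-1.282)·0.617 = 5.145.
E[T] = exp(μ + σ²/2) = exp(5.145 + 0.1902) = 207 ng/mL.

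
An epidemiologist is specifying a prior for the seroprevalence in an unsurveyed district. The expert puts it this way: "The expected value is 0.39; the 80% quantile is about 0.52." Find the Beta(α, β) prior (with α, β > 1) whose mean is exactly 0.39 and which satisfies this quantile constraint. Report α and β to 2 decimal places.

With mean 0.39 fixed, write α = 0.39s, β = 0.61s where s = α+β.
Need P(θ < 0.52) = 0.8 under Beta(0.39s, 0.61s). Normal approximation: (q−m)/√(m(1−m)/s) ≈ z_{0.8} = 0.842, so s ≈ 0.39·0.61·(0.842)²/(0.52−0.39)² = 10.0.
At s = 10.0: P(θ<0.52) ≈ 0.803. Adjusting to match 0.8 gives s ≈ 9.74.
So α = 0.39·9.74 ≈ 3.80, β = 0.61·9.74 ≈ 5.94.

α ≈ 3.80, β ≈ 5.94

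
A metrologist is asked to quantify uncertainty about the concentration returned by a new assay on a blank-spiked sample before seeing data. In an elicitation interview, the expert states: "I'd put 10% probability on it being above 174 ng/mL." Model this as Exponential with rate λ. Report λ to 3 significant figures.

λ ≈ 0.0132

P(T > 174.0) = e^(−λ·174.0) = 0.1, so λ = −ln(0.1)/174.0 = 0.0132.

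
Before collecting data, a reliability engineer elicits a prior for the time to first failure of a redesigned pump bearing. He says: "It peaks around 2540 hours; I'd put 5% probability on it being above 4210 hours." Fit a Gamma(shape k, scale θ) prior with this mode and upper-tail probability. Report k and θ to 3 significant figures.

k ≈ 11.9, θ ≈ 232

Gamma(k,θ) with k>1 has mode (k−1)θ, so θ = 2540/(k−1).
Need P(X < 4210) = 0.95 with θ tied to k this way. Start at k = 2, θ = 2540: P(X<4210) ≈ 0.493.
Too low — raise k to concentrate. Iterating converges to k ≈ 11.9.
Then θ = 2540/(11.9−1) ≈ 232.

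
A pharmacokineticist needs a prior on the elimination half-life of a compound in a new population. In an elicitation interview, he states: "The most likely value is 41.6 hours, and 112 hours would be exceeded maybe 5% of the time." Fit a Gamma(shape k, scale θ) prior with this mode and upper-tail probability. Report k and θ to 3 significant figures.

Gamma(k,θ) with k>1 has mode (k−1)θ, so θ = 41.6/(k−1).
Need P(X < 112) = 0.95 with θ tied to k this way. Start at k = 2, θ = 41.6: P(X<112) ≈ 0.750.
Too low — raise k to concentrate. Iterating converges to k ≈ 3.74.
Then θ = 41.6/(3.74−1) ≈ 15.2.

k ≈ 3.74, θ ≈ 15.2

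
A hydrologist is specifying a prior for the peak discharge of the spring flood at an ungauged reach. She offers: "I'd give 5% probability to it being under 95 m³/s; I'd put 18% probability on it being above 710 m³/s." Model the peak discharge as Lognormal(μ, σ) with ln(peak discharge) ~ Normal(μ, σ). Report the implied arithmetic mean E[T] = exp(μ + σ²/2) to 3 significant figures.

If T ~ Lognormal(μ,σ) then ln T ~ Normal(μ,σ), so the p-quantile of ln T is μ + z_p·σ.
ln(95) = 4.554 and ln(710) = 6.565; z_{0.05} = -1.645, z_{0.82} = 0.9154.
σ = (6.565 − 4.554)/(0.9154 − (-1.645)) = 0.786.
μ = 4.554 − (-1.645)·0.786 = 5.846.
E[T] = exp(μ + σ²/2) = exp(5.846 + 0.3086) = 471 m³/s.

E[T] ≈ 471 m³/s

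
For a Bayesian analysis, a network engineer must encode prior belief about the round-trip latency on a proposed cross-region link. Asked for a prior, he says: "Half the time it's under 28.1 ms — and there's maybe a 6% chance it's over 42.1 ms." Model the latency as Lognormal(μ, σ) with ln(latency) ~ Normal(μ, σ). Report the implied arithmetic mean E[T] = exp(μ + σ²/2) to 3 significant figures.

E[T] ≈ 29.1 ms

If T ~ Lognormal(μ,σ) then ln T ~ Normal(μ,σ), so the p-quantile of ln T is μ + z_p·σ.
ln(28.1) = 3.336 and ln(42.1) = 3.74; z_{0.5} = 0, z_{0.94} = 1.555.
σ = (3.74 − 3.336)/(1.555 − (0)) = 0.260.
μ = 3.336 − (0)·0.260 = 3.336.
E[T] = exp(μ + σ²/2) = exp(3.336 + 0.0338) = 29.1 ms.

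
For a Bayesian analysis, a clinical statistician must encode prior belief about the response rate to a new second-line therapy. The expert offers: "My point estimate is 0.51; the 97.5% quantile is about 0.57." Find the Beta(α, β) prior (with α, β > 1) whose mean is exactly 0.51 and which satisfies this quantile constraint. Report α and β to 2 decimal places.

α ≈ 134.95, β ≈ 129.65

With mean 0.51 fixed, write α = 0.51s, β = 0.49s where s = α+β.
Need P(θ < 0.57) = 0.975 under Beta(0.51s, 0.49s). Normal approximation: (q−m)/√(m(1−m)/s) ≈ z_{0.975} = 1.96, so s ≈ 0.51·0.49·(1.96)²/(0.57−0.51)² = 266.7.
At s = 266.7: P(θ<0.57) ≈ 0.975. Adjusting to match 0.975 gives s ≈ 264.60.
So α = 0.51·264.60 ≈ 134.95, β = 0.49·264.60 ≈ 129.65.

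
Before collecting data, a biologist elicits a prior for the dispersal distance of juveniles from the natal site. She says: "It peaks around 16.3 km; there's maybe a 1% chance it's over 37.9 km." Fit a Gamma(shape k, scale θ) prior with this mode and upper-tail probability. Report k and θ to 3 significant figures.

k ≈ 7.7, θ ≈ 2.43

Gamma(k,θ) with k>1 has mode (k−1)θ, so θ = 16.3/(k−1).
Need P(X < 37.9) = 0.99 with θ tied to k this way. Start at k = 2, θ = 16.3: P(X<37.9) ≈ 0.675.
Too low — raise k to concentrate. Iterating converges to k ≈ 7.7.
Then θ = 16.3/(7.7−1) ≈ 2.43.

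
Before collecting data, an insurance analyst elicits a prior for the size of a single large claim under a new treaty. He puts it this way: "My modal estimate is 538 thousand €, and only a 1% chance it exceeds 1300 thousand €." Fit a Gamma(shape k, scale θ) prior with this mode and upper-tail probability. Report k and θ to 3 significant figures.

k ≈ 7.07, θ ≈ 88.6

Gamma(k,θ) with k>1 has mode (k−1)θ, so θ = 538/(k−1).
Need P(X < 1300) = 0.99 with θ tied to k this way. Start at k = 2, θ = 538: P(X<1300) ≈ 0.695.
Too low — raise k to concentrate. Iterating converges to k ≈ 7.07.
Then θ = 538/(7.07−1) ≈ 88.6.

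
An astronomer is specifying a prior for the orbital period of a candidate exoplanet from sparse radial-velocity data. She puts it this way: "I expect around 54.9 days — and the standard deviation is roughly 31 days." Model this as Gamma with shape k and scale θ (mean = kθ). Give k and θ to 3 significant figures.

For Gamma(k, scale θ): mean = kθ, variance = kθ², so CV = 1/√k.
CV = SD/mean = 31/54.9 = 0.5647, hence k = 1/CV² = 3.14.
Then θ = mean/k = 54.9/3.14 = 17.5.

k ≈ 3.14, θ ≈ 17.5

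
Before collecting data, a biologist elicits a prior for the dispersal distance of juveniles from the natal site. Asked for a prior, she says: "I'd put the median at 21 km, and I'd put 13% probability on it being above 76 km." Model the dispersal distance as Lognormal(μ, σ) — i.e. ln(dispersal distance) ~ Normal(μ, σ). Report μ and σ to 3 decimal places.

If T ~ Lognormal(μ,σ) then ln T ~ Normal(μ,σ), so the p-quantile of ln T is μ + z_p·σ.
ln(21) = 3.045 and ln(76) = 4.331; z_{0.5} = 0, z_{0.87} = 1.126.
σ = (4.331 − 3.045)/(1.126 − (0)) = 1.142.
μ = 3.045 − (0)·1.142 = 3.045.

μ ≈ 3.045, σ ≈ 1.142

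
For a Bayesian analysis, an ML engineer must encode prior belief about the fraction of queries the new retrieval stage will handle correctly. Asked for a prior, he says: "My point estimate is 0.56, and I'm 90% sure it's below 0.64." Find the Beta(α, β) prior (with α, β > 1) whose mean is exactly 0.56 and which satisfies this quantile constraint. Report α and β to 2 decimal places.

α ≈ 34.84, β ≈ 27.38

With mean 0.56 fixed, write α = 0.56s, β = 0.44s where s = α+β.
Need P(θ < 0.64) = 0.9 under Beta(0.56s, 0.44s). Normal approximation: (q−m)/√(m(1−m)/s) ≈ z_{0.9} = 1.28, so s ≈ 0.56·0.44·(1.28)²/(0.64−0.56)² = 63.2.
At s = 63.2: P(θ<0.64) ≈ 0.902. Adjusting to match 0.9 gives s ≈ 62.22.
So α = 0.56·62.22 ≈ 34.84, β = 0.44·62.22 ≈ 27.38.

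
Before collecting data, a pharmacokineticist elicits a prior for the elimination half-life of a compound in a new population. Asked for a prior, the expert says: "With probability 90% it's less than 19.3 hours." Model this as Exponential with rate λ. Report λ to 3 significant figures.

P(T < 19.3) = 1 − e^(−λ·19.3) = 0.9, so λ = −ln(1−0.9)/19.3 = −ln(0.1)/19.3 = 0.119.

λ ≈ 0.119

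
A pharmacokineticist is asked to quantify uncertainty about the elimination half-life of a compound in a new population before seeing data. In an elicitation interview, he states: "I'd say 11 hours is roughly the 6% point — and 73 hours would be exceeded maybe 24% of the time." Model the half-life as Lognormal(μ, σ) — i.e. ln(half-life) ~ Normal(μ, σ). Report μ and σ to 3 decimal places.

If T ~ Lognormal(μ,σ) then ln T ~ Normal(μ,σ), so the p-quantile of ln T is μ + z_p·σ.
ln(11) = 2.398 and ln(73) = 4.29; z_{0.06} = -1.555, z_{0.76} = 0.7063.
σ = (4.29 − 2.398)/(0.7063 − (-1.555)) = 0.837.
μ = 2.398 − (-1.555)·0.837 = 3.699.

μ ≈ 3.699, σ ≈ 0.837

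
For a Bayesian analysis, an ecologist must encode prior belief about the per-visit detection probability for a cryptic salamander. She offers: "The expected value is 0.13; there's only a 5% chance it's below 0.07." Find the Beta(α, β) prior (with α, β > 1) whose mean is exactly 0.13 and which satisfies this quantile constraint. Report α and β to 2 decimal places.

α ≈ 8.80, β ≈ 58.91

With mean 0.13 fixed, write α = 0.13s, β = 0.87s where s = α+β.
Need P(θ < 0.07) = 0.05 under Beta(0.13s, 0.87s). Normal approximation: (q−m)/√(m(1−m)/s) ≈ z_{0.05} = -1.64, so s ≈ 0.13·0.87·(-1.64)²/(0.07−0.13)² = 85.0.
At s = 85.0: P(θ<0.07) ≈ 0.031. Adjusting to match 0.05 gives s ≈ 67.71.
So α = 0.13·67.71 ≈ 8.80, β = 0.87·67.71 ≈ 58.91.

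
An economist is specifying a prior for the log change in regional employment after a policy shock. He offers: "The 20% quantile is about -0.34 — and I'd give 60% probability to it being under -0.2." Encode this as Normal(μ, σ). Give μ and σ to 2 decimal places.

μ = -0.23, σ = 0.13

For Normal(μ,σ), the p-quantile is μ + z_p·σ. Here z_{0.2} = -0.8416, z_{0.6} = 0.2533.
So -0.34 = μ − 0.8416σ and -0.2 = μ + 0.2533σ.
Subtracting: σ = (-0.2 − -0.34)/(0.2533 − (-0.8416)) = 0.13.
Then μ = -0.34 − (-0.8416)·0.13 = -0.23.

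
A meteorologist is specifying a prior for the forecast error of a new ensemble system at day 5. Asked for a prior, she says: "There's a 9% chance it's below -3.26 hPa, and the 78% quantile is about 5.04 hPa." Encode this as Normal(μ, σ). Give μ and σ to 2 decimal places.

For Normal(μ,σ), the p-quantile is μ + z_p·σ. Here z_{0.09} = -1.341, z_{0.78} = 0.7722.
So -3.26 = μ − 1.341σ and 5.04 = μ + 0.7722σ.
Subtracting: σ = (5.04 − -3.26)/(0.7722 − (-1.341)) = 3.93.
Then μ = -3.26 − (-1.341)·3.93 = 2.01.

μ = 2.01, σ = 3.93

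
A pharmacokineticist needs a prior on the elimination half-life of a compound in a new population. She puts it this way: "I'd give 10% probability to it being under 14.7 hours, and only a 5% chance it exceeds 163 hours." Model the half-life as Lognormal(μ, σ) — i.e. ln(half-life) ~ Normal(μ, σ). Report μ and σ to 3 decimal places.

If T ~ Lognormal(μ,σ) then ln T ~ Normal(μ,σ), so the p-quantile of ln T is μ + z_p·σ.
ln(14.7) = 2.688 and ln(163) = 5.094; z_{0.1} = -1.282, z_{0.95} = 1.645.
σ = (5.094 − 2.688)/(1.645 − (-1.282)) = 0.822.
μ = 2.688 − (-1.282)·0.822 = 3.741.

μ ≈ 3.741, σ ≈ 0.822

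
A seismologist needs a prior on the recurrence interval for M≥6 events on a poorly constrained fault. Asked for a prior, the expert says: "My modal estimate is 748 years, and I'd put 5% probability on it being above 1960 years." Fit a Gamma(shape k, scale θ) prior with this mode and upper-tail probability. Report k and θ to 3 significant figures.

k ≈ 3.91, θ ≈ 257

Gamma(k,θ) with k>1 has mode (k−1)θ, so θ = 748/(k−1).
Need P(X < 1960) = 0.95 with θ tied to k this way. Start at k = 2, θ = 748: P(X<1960) ≈ 0.737.
Too low — raise k to concentrate. Iterating converges to k ≈ 3.91.
Then θ = 748/(3.91−1) ≈ 257.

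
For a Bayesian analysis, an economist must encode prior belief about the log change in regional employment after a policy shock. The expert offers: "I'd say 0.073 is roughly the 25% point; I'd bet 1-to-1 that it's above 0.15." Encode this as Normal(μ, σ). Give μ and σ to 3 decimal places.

The p-quantile of Normal(μ,σ) is μ + z_p·σ, with z_{0.25} = -0.6745 and z_{0.5} = 0.
Eliminate σ: μ = (z₂·x₁ − z₁·x₂)/(z₂ − z₁) = (0·0.073 − (-0.6745)·0.15)/0.6745 = 0.150.
Then σ = (x₂ − x₁)/(z₂ − z₁) = (0.15 − 0.073)/0.6745 = 0.114.

μ = 0.150, σ = 0.114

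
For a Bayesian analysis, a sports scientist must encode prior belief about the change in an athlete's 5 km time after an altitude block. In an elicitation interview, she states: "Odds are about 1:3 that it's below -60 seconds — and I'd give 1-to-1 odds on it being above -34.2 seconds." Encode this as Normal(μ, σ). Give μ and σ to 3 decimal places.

μ = -34.200, σ = 38.251

For Normal(μ,σ), the p-quantile is μ + z_p·σ. Here z_{0.25} = -0.6745, z_{0.5} = 0.
So -60 = μ − 0.6745σ and -34.2 = μ + 0σ.
Subtracting: σ = (-34.2 − -60)/(0 − (-0.6745)) = 38.251.
Then μ = -60 − (-0.6745)·38.251 = -34.200.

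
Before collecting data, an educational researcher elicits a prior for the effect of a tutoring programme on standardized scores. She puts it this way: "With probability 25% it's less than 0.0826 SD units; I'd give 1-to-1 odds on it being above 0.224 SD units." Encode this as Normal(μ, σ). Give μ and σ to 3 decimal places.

μ = 0.224, σ = 0.210

For Normal(μ,σ), the p-quantile is μ + z_p·σ. Here z_{0.25} = -0.6745, z_{0.5} = 0.
So 0.0826 = μ − 0.6745σ and 0.224 = μ + 0σ.
Subtracting: σ = (0.224 − 0.0826)/(0 − (-0.6745)) = 0.210.
Then μ = 0.0826 − (-0.6745)·0.210 = 0.224.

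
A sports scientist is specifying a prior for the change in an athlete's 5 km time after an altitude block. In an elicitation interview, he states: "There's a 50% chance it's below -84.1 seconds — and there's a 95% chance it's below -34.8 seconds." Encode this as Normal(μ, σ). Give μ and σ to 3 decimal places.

μ = -84.100, σ = 29.972

The p-quantile of Normal(μ,σ) is μ + z_p·σ, with z_{0.5} = 0 and z_{0.95} = 1.645.
Eliminate σ: μ = (z₂·x₁ − z₁·x₂)/(z₂ − z₁) = (1.645·-84.1 − (0)·-34.8)/1.645 = -84.100.
Then σ = (x₂ − x₁)/(z₂ − z₁) = (-34.8 − -84.1)/1.645 = 29.972.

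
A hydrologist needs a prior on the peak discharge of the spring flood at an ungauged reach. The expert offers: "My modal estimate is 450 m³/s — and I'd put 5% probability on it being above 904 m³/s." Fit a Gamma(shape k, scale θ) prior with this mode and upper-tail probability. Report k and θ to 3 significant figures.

Gamma(k,θ) with k>1 has mode (k−1)θ, so θ = 450/(k−1).
Need P(X < 904) = 0.95 with θ tied to k this way. Start at k = 2, θ = 450: P(X<904) ≈ 0.596.
Too low — raise k to concentrate. Iterating converges to k ≈ 6.69.
Then θ = 450/(6.69−1) ≈ 79.

k ≈ 6.69, θ ≈ 79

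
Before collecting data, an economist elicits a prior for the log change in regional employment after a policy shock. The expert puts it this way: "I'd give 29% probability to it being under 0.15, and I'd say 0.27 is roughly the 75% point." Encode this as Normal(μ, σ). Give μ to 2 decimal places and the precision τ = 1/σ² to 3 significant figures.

μ = 0.20, τ = 105

For Normal(μ,σ), the p-quantile is μ + z_p·σ. Here z_{0.29} = -0.5534, z_{0.75} = 0.6745.
So 0.15 = μ − 0.5534σ and 0.27 = μ + 0.6745σ.
Subtracting: σ = (0.27 − 0.15)/(0.6745 − (-0.5534)) = 0.10.
Then μ = 0.15 − (-0.5534)·0.10 = 0.20.
Precision τ = 1/σ² = 1/0.09773² = 105.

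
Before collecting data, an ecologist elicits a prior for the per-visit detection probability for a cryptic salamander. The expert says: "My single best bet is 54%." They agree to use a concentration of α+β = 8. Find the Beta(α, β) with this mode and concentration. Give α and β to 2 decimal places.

For α,β > 1 the Beta mode is (α−1)/(α+β−2). With α+β = 8, the mode is (α−1)/6.
Set (α−1)/6 = 0.54 → α = 1 + 0.54·6 = 4.24.
β = 8 − α = 3.76.

α = 4.24, β = 3.76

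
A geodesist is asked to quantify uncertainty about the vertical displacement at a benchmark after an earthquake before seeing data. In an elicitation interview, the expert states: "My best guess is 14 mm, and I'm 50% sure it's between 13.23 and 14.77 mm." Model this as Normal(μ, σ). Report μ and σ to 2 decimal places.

μ = 14.00, σ = 1.14

A symmetric 50% interval runs μ ± z·σ with z = 0.6745.
Half-width = 0.77, so σ = 0.77/0.6745 = 1.14.
μ is the stated best guess, 14.00.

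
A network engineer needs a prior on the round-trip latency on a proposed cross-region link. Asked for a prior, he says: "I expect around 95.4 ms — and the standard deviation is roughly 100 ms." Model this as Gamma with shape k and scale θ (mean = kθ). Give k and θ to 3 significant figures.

For Gamma(k, scale θ): mean = kθ, variance = kθ², so CV = 1/√k.
CV = SD/mean = 100/95.4 = 1.048, hence k = 1/CV² = 0.91.
Then θ = mean/k = 95.4/0.91 = 105.

k ≈ 0.91, θ ≈ 105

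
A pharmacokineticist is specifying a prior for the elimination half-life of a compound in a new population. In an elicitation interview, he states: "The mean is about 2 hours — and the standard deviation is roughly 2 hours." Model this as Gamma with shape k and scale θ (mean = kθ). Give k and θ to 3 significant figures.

k ≈ 1, θ ≈ 2

For Gamma(k, scale θ): mean = kθ, variance = kθ², so CV = 1/√k.
CV = SD/mean = 2/2 = 1, hence k = 1/CV² = 1.
Then θ = mean/k = 2/1 = 2.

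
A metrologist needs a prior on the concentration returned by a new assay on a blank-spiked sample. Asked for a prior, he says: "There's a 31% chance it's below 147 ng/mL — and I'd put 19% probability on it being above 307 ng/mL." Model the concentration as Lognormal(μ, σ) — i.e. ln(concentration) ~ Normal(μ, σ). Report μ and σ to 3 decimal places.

μ ≈ 5.256, σ ≈ 0.536

If T ~ Lognormal(μ,σ) then ln T ~ Normal(μ,σ), so the p-quantile of ln T is μ + z_p·σ.
ln(147) = 4.99 and ln(307) = 5.727; z_{0.31} = -0.4959, z_{0.81} = 0.8779.
σ = (5.727 − 4.99)/(0.8779 − (-0.4959)) = 0.536.
μ = 4.99 − (-0.4959)·0.536 = 5.256.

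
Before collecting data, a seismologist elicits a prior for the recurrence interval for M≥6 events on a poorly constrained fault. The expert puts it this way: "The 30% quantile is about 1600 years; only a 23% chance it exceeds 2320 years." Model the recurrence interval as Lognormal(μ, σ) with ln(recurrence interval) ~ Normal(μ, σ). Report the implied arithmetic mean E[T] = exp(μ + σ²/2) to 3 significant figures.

If T ~ Lognormal(μ,σ) then ln T ~ Normal(μ,σ), so the p-quantile of ln T is μ + z_p·σ.
ln(1600) = 7.378 and ln(2320) = 7.749; z_{0.3} = -0.5244, z_{0.77} = 0.7388.
σ = (7.749 − 7.378)/(0.7388 − (-0.5244)) = 0.294.
μ = 7.378 − (-0.5244)·0.294 = 7.532.
E[T] = exp(μ + σ²/2) = exp(7.532 + 0.0433) = 1950 years.

E[T] ≈ 1950 years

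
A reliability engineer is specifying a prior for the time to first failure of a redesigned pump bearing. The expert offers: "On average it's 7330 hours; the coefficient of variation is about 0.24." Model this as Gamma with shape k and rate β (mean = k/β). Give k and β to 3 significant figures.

For Gamma(k, rate β): mean = k/β, variance = k/β², so CV = 1/√k.
CV = 0.24, hence k = 1/CV² = 17.4.
Then β = k/mean = 17.4/7330 = 0.00237.

k ≈ 17.4, β ≈ 0.00237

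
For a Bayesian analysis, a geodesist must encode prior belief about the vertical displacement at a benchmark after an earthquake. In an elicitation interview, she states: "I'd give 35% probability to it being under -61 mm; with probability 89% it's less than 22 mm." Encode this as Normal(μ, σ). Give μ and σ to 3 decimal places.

μ = -41.158, σ = 51.494

For Normal(μ,σ), the p-quantile is μ + z_p·σ. Here z_{0.35} = -0.3853, z_{0.89} = 1.227.
So -61 = μ − 0.3853σ and 22 = μ + 1.227σ.
Subtracting: σ = (22 − -61)/(1.227 − (-0.3853)) = 51.494.
Then μ = -61 − (-0.3853)·51.494 = -41.158.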